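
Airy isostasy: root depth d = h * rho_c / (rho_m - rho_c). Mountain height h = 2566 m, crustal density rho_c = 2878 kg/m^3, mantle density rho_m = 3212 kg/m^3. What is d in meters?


rho_m - rho_c = 3212 - 2878 = 334
d = 2566 * 2878 / 334
= 7384948 / 334
= 22110.62 m

22110.62


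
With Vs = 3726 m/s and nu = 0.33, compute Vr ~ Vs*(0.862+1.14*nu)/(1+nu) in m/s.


Numerator factor = 0.862 + 1.14*0.33 = 1.2382
Denominator = 1 + 0.33 = 1.33
Vr = 3726 * 1.2382 / 1.33 = 3468.82 m/s

3468.82


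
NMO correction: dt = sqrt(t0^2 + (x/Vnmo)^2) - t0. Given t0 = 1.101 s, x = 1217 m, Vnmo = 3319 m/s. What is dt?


x/Vnmo = 1217/3319 = 0.366677
(x/Vnmo)^2 = 0.134452
t0^2 = 1.212201
sqrt(1.212201 + 0.134452) = 1.160454
dt = 1.160454 - 1.101 = 0.059454

0.059454


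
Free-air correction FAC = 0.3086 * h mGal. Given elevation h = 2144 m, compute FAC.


FAC = 0.3086 * h
= 0.3086 * 2144
= 661.6384 mGal

661.6384


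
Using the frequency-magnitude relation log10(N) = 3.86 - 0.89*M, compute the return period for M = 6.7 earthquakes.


log10(N) = 3.86 - 0.89*6.7 = -2.103
N = 10^-2.103 = 0.007889
T = 1/N = 1/0.007889 = 126.7652 years

126.7652


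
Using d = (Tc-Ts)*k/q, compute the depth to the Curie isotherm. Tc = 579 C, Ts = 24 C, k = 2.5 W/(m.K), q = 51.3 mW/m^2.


T_Curie - T_surf = 579 - 24 = 555 C
Convert q to W/m^2: 51.3 mW/m^2 = 0.0513 W/m^2
d = 555 * 2.5 / 0.0513 = 27046.78 m

27046.78


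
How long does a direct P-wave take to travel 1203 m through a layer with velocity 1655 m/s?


t = x / V
= 1203 / 1655
= 0.7269 s

0.7269


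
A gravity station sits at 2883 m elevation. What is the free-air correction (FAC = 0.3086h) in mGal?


FAC = 0.3086 * h
= 0.3086 * 2883
= 889.6938 mGal

889.6938


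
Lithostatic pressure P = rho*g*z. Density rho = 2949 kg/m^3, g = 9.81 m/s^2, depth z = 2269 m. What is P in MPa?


P = rho * g * z / 1e6
= 2949 * 9.81 * 2269 / 1e6
= 65641466.61 / 1e6
= 65.6415 MPa

65.6415


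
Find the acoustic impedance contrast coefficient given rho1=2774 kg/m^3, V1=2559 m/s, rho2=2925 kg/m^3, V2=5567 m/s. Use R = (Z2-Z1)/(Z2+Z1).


Z1 = 2774 * 2559 = 7098666
Z2 = 2925 * 5567 = 16283475
R = (16283475 - 7098666) / (16283475 + 7098666) = 9184809 / 23382141 = 0.3928

0.3928


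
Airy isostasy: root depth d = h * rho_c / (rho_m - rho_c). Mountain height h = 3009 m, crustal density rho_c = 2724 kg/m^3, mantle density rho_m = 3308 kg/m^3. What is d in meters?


rho_m - rho_c = 3308 - 2724 = 584
d = 3009 * 2724 / 584
= 8196516 / 584
= 14035.13 m

14035.13


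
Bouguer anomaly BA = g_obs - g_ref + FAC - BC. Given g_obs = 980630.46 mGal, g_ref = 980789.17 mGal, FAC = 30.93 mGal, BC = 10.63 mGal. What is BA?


BA = g_obs - g_ref + FAC - BC
= 980630.46 - 980789.17 + 30.93 - 10.63
= -138.41 mGal

-138.41


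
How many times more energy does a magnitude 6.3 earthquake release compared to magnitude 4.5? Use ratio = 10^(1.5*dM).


M2 - M1 = 6.3 - 4.5 = 1.8
1.5 * 1.8 = 2.7
ratio = 10^2.7 = 501.19

501.19


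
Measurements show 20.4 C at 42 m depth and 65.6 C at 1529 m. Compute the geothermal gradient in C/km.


dT = 65.6 - 20.4 = 45.2 C
dz = 1529 - 42 = 1487 m
gradient = dT/dz * 1000 = 45.2/1487 * 1000 = 30.3968 C/km

30.3968


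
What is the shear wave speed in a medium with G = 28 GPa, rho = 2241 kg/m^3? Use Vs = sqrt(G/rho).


Convert G to Pa: G = 28e9 Pa
Compute G/rho = 28e9 / 2241 = 12494422.133
Vs = sqrt(12494422.133) = 3534.74 m/s

3534.74


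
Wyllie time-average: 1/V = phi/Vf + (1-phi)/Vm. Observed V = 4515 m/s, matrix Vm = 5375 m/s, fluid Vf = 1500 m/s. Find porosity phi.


1/V - 1/Vm = 1/4515 - 1/5375 = 3.544e-05
1/Vf - 1/Vm = 1/1500 - 1/5375 = 0.00048062
phi = 3.544e-05 / 0.00048062 = 0.0737

0.0737


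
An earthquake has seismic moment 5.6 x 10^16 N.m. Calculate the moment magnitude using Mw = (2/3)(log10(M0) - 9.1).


log10(M0) = log10(5.6 x 10^16) = 16.7482
Mw = 2/3 * (16.7482 - 9.1)
= 2/3 * 7.6482
= 5.1

5.1


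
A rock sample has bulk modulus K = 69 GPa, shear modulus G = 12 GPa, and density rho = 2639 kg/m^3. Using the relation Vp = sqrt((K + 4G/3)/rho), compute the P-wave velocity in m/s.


First compute the effective modulus:
K + 4G/3 = 69e9 + 4*12e9/3 = 85000000000.0 Pa
Then divide by density:
85000000000.0 / 2639 = 32209170.1402 Pa/(kg/m^3)
Take the square root:
Vp = sqrt(32209170.1402) = 5675.31 m/s

5675.31


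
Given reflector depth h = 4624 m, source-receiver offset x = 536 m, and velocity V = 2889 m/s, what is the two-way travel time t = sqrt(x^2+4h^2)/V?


x^2 + 4h^2 = 536^2 + 4*4624^2 = 287296 + 85525504 = 85812800
sqrt(85812800) = 9263.5198
t = 9263.5198 / 2889 = 3.2065 s

3.2065


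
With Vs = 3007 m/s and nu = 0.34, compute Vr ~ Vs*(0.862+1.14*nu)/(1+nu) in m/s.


Numerator factor = 0.862 + 1.14*0.34 = 1.2496
Denominator = 1 + 0.34 = 1.34
Vr = 3007 * 1.2496 / 1.34 = 2804.14 m/s

2804.14


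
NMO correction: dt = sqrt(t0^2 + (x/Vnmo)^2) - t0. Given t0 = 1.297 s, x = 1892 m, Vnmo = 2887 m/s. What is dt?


x/Vnmo = 1892/2887 = 0.655352
(x/Vnmo)^2 = 0.429486
t0^2 = 1.682209
sqrt(1.682209 + 0.429486) = 1.453167
dt = 1.453167 - 1.297 = 0.156167

0.156167


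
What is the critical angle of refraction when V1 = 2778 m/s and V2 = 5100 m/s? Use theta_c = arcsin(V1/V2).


V1/V2 = 2778/5100 = 0.544706
theta_c = arcsin(0.544706) = 33.0046 degrees

33.0046


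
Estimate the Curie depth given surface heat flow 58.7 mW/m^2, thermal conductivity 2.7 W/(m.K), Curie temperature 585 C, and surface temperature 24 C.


T_Curie - T_surf = 585 - 24 = 561 C
Convert q to W/m^2: 58.7 mW/m^2 = 0.0587 W/m^2
d = 561 * 2.7 / 0.0587 = 25804.09 m

25804.09


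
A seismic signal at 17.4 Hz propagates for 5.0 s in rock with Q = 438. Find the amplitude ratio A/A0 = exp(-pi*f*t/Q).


pi*f*t/Q = pi*17.4*5.0/438 = 0.624015
A/A0 = exp(-0.624015) = 0.535789

0.535789


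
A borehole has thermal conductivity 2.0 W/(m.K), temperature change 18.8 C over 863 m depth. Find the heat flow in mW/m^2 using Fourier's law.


q = k * dT / dz * 1000
= 2.0 * 18.8 / 863 * 1000
= 0.043569 * 1000
= 43.5689 mW/m^2

43.5689


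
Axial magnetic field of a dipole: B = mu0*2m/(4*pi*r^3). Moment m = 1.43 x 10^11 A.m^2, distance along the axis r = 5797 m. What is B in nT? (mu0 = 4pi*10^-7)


m = 1.43 x 10^11 = 143000000000 A.m^2
2m = 286000000000 A.m^2
r^3 = 5797^3 = 194809396573
B = (4pi*10^-7) * 286000000000 / (4*pi * 194809396573) * 1e9
= 359398.199571 / 2448047076495.99 * 1e9
= 146.8102 nT

146.8102


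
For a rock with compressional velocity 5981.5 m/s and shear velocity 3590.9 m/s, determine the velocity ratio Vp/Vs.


Vp/Vs = 5981.5 / 3590.9
= 1.6657

1.6657


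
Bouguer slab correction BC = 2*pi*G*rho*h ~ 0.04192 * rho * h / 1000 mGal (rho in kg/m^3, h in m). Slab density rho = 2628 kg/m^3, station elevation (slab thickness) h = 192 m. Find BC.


BC = 0.04192 * rho * h / 1000
= 0.04192 * 2628 * 192 / 1000
= 21.1518 mGal

21.1518


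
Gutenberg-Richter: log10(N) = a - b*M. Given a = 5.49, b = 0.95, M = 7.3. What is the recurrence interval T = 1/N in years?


log10(N) = 5.49 - 0.95*7.3 = -1.445
N = 10^-1.445 = 0.035892
T = 1/N = 1/0.035892 = 27.8612 years

27.8612


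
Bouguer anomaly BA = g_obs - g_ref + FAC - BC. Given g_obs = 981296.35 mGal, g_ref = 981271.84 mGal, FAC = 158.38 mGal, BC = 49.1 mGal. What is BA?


BA = g_obs - g_ref + FAC - BC
= 981296.35 - 981271.84 + 158.38 - 49.1
= 133.79 mGal

133.79


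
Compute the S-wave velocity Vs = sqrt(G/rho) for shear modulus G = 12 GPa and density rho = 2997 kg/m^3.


Convert G to Pa: G = 12e9 Pa
Compute G/rho = 12e9 / 2997 = 4004004.004
Vs = sqrt(4004004.004) = 2001.0 m/s

2001.0


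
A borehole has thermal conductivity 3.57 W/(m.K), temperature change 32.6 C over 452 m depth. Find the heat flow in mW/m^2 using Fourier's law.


q = k * dT / dz * 1000
= 3.57 * 32.6 / 452 * 1000
= 0.257482 * 1000
= 257.4823 mW/m^2

257.4823


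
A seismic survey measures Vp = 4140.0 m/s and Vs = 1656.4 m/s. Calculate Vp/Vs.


Vp/Vs = 4140.0 / 1656.4
= 2.4994

2.4994


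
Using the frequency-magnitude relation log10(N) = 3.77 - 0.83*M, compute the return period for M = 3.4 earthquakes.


log10(N) = 3.77 - 0.83*3.4 = 0.948
N = 10^0.948 = 8.87156
T = 1/N = 1/8.87156 = 0.1127 years

0.1127


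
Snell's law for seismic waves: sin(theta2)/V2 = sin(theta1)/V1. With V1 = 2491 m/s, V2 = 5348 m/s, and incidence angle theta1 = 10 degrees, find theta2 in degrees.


sin(theta1) = sin(10 deg) = 0.173648
sin(theta2) = V2/V1 * sin(theta1) = 5348/2491 * 0.173648 = 0.37281
theta2 = arcsin(0.37281) = 21.889 degrees

21.889


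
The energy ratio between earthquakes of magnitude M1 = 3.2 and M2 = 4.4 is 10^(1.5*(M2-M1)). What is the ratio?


M2 - M1 = 4.4 - 3.2 = 1.2
1.5 * 1.2 = 1.8
ratio = 10^1.8 = 63.1

63.1


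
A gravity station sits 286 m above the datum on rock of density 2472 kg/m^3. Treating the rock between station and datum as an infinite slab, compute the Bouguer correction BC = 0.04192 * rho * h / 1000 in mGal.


BC = 0.04192 * rho * h / 1000
= 0.04192 * 2472 * 286 / 1000
= 29.6371 mGal

29.6371


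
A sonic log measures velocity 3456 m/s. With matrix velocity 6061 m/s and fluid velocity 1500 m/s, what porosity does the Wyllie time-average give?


1/V - 1/Vm = 1/3456 - 1/6061 = 0.00012436
1/Vf - 1/Vm = 1/1500 - 1/6061 = 0.00050168
phi = 0.00012436 / 0.00050168 = 0.2479

0.2479


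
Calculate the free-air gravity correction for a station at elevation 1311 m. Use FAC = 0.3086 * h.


FAC = 0.3086 * h
= 0.3086 * 1311
= 404.5746 mGal

404.5746


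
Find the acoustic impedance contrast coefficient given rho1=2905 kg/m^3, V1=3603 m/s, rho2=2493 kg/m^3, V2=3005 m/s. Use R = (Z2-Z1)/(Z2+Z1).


Z1 = 2905 * 3603 = 10466715
Z2 = 2493 * 3005 = 7491465
R = (7491465 - 10466715) / (7491465 + 10466715) = -2975250 / 17958180 = -0.1657

-0.1657


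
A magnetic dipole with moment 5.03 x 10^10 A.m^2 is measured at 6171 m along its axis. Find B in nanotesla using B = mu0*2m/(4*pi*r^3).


m = 5.03 x 10^10 = 50300000000 A.m^2
2m = 100600000000 A.m^2
r^3 = 6171^3 = 234999338211
B = (4pi*10^-7) * 100600000000 / (4*pi * 234999338211) * 1e9
= 126417.68838 / 2953088778088.56 * 1e9
= 42.8086 nT

42.8086


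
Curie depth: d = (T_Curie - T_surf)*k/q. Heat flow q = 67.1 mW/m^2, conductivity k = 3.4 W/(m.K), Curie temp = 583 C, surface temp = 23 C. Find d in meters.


T_Curie - T_surf = 583 - 23 = 560 C
Convert q to W/m^2: 67.1 mW/m^2 = 0.0671 W/m^2
d = 560 * 3.4 / 0.0671 = 28375.56 m

28375.56


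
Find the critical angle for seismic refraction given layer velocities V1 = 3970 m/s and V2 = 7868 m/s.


V1/V2 = 3970/7868 = 0.504575
theta_c = arcsin(0.504575) = 30.3032 degrees

30.3032


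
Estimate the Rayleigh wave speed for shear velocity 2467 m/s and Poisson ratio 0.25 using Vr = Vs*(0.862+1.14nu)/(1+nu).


Numerator factor = 0.862 + 1.14*0.25 = 1.147
Denominator = 1 + 0.25 = 1.25
Vr = 2467 * 1.147 / 1.25 = 2263.72 m/s

2263.72


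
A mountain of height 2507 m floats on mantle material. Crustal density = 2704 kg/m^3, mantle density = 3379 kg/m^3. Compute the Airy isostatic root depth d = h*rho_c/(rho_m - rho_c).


rho_m - rho_c = 3379 - 2704 = 675
d = 2507 * 2704 / 675
= 6778928 / 675
= 10042.86 m

10042.86


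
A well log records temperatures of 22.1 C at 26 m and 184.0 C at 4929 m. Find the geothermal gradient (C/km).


dT = 184.0 - 22.1 = 161.9 C
dz = 4929 - 26 = 4903 m
gradient = dT/dz * 1000 = 161.9/4903 * 1000 = 33.0206 C/km

33.0206


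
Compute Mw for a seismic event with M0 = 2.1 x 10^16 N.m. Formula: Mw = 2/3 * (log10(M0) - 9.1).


log10(M0) = log10(2.1 x 10^16) = 16.3222
Mw = 2/3 * (16.3222 - 9.1)
= 2/3 * 7.2222
= 4.81

4.81


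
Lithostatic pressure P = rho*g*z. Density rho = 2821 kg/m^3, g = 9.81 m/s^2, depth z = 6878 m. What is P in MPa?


P = rho * g * z / 1e6
= 2821 * 9.81 * 6878 / 1e6
= 190341840.78 / 1e6
= 190.3418 MPa

190.3418


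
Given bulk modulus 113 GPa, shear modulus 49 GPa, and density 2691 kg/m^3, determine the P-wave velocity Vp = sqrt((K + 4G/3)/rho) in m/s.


First compute the effective modulus:
K + 4G/3 = 113e9 + 4*49e9/3 = 178333333333.33 Pa
Then divide by density:
178333333333.33 / 2691 = 66270283.6616 Pa/(kg/m^3)
Take the square root:
Vp = sqrt(66270283.6616) = 8140.66 m/s

8140.66


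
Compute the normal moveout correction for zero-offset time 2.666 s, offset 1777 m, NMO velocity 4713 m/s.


x/Vnmo = 1777/4713 = 0.377042
(x/Vnmo)^2 = 0.142161
t0^2 = 7.107556
sqrt(7.107556 + 0.142161) = 2.69253
dt = 2.69253 - 2.666 = 0.02653

0.02653


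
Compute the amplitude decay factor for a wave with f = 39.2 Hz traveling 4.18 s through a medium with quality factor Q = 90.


pi*f*t/Q = pi*39.2*4.18/90 = 5.719653
A/A0 = exp(-5.719653) = 0.003281

0.003281


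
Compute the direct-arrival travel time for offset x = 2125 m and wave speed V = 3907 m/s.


t = x / V
= 2125 / 3907
= 0.5439 s

0.5439


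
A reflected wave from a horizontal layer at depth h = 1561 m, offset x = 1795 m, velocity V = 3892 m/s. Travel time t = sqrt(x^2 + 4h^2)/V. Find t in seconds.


x^2 + 4h^2 = 1795^2 + 4*1561^2 = 3222025 + 9746884 = 12968909
sqrt(12968909) = 3601.2371
t = 3601.2371 / 3892 = 0.9253 s

0.9253


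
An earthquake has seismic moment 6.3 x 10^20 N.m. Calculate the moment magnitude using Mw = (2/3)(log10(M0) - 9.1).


log10(M0) = log10(6.3 x 10^20) = 20.7993
Mw = 2/3 * (20.7993 - 9.1)
= 2/3 * 11.6993
= 7.8

7.8


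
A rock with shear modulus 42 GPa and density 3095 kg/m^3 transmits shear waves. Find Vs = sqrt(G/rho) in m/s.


Convert G to Pa: G = 42e9 Pa
Compute G/rho = 42e9 / 3095 = 13570274.6365
Vs = sqrt(13570274.6365) = 3683.79 m/s

3683.79


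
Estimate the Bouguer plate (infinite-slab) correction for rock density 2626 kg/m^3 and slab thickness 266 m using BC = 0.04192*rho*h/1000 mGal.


BC = 0.04192 * rho * h / 1000
= 0.04192 * 2626 * 266 / 1000
= 29.2818 mGal

29.2818


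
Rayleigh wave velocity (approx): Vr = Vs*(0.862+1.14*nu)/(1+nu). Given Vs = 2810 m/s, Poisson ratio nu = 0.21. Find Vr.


Numerator factor = 0.862 + 1.14*0.21 = 1.1014
Denominator = 1 + 0.21 = 1.21
Vr = 2810 * 1.1014 / 1.21 = 2557.8 m/s

2557.8


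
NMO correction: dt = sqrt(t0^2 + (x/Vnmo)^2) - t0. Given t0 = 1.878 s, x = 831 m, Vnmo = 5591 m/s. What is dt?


x/Vnmo = 831/5591 = 0.148632
(x/Vnmo)^2 = 0.022091
t0^2 = 3.526884
sqrt(3.526884 + 0.022091) = 1.883872
dt = 1.883872 - 1.878 = 0.005872

0.005872


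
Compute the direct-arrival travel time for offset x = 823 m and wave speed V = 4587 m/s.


t = x / V
= 823 / 4587
= 0.1794 s

0.1794


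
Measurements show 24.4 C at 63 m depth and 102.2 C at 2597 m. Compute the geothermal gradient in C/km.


dT = 102.2 - 24.4 = 77.8 C
dz = 2597 - 63 = 2534 m
gradient = dT/dz * 1000 = 77.8/2534 * 1000 = 30.7024 C/km

30.7024


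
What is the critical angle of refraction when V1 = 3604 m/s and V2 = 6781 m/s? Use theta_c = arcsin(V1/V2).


V1/V2 = 3604/6781 = 0.531485
theta_c = arcsin(0.531485) = 32.1058 degrees

32.1058


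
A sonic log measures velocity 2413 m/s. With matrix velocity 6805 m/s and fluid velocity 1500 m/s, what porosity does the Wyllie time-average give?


1/V - 1/Vm = 1/2413 - 1/6805 = 0.00026747
1/Vf - 1/Vm = 1/1500 - 1/6805 = 0.00051972
phi = 0.00026747 / 0.00051972 = 0.5146

0.5146


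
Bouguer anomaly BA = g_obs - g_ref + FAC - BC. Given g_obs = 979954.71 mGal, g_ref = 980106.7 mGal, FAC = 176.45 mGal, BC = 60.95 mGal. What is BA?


BA = g_obs - g_ref + FAC - BC
= 979954.71 - 980106.7 + 176.45 - 60.95
= -36.49 mGal

-36.49


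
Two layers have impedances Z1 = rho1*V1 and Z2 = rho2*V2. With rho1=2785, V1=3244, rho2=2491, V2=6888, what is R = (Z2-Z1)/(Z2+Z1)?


Z1 = 2785 * 3244 = 9034540
Z2 = 2491 * 6888 = 17158008
R = (17158008 - 9034540) / (17158008 + 9034540) = 8123468 / 26192548 = 0.3101

0.3101


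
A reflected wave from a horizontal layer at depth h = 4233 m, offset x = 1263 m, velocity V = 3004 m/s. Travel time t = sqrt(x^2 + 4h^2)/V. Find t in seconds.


x^2 + 4h^2 = 1263^2 + 4*4233^2 = 1595169 + 71673156 = 73268325
sqrt(73268325) = 8559.6919
t = 8559.6919 / 3004 = 2.8494 s

2.8494


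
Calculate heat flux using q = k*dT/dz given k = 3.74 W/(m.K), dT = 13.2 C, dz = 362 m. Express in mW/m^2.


q = k * dT / dz * 1000
= 3.74 * 13.2 / 362 * 1000
= 0.136376 * 1000
= 136.3757 mW/m^2

136.3757


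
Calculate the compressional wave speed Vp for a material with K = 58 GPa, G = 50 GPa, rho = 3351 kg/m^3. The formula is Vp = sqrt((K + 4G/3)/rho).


First compute the effective modulus:
K + 4G/3 = 58e9 + 4*50e9/3 = 124666666666.67 Pa
Then divide by density:
124666666666.67 / 3351 = 37202825.0274 Pa/(kg/m^3)
Take the square root:
Vp = sqrt(37202825.0274) = 6099.41 m/s

6099.41


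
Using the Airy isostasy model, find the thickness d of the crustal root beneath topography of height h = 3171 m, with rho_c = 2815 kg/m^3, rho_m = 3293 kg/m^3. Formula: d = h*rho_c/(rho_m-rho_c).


rho_m - rho_c = 3293 - 2815 = 478
d = 3171 * 2815 / 478
= 8926365 / 478
= 18674.4 m

18674.4


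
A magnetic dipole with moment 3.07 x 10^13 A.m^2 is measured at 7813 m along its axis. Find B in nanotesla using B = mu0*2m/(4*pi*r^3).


m = 3.07 x 10^13 = 30700000000000 A.m^2
2m = 61400000000000 A.m^2
r^3 = 7813^3 = 476928716797
B = (4pi*10^-7) * 61400000000000 / (4*pi * 476928716797) * 1e9
= 77157515.572165 / 5993263011901.85 * 1e9
= 12874.0413 nT

12874.0413


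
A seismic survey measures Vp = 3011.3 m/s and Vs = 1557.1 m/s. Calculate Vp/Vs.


Vp/Vs = 3011.3 / 1557.1
= 1.9339

1.9339


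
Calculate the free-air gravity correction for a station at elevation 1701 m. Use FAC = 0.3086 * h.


FAC = 0.3086 * h
= 0.3086 * 1701
= 524.9286 mGal

524.9286


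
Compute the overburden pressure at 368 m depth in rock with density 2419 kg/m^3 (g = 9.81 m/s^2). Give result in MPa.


P = rho * g * z / 1e6
= 2419 * 9.81 * 368 / 1e6
= 8732783.52 / 1e6
= 8.7328 MPa

8.7328


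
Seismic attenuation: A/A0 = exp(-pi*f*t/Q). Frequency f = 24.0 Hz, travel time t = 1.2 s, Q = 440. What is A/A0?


pi*f*t/Q = pi*24.0*1.2/440 = 0.205632
A/A0 = exp(-0.205632) = 0.814133

0.814133


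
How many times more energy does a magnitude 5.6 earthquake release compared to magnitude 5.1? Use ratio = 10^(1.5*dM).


M2 - M1 = 5.6 - 5.1 = 0.5
1.5 * 0.5 = 0.75
ratio = 10^0.75 = 5.62

5.62


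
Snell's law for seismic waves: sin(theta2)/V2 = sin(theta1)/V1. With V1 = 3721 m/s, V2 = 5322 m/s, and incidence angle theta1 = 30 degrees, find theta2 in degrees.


sin(theta1) = sin(30 deg) = 0.5
sin(theta2) = V2/V1 * sin(theta1) = 5322/3721 * 0.5 = 0.71513
theta2 = arcsin(0.71513) = 45.6539 degrees

45.6539


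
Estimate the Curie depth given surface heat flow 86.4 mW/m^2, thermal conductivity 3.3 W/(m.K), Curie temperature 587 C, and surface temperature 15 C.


T_Curie - T_surf = 587 - 15 = 572 C
Convert q to W/m^2: 86.4 mW/m^2 = 0.0864 W/m^2
d = 572 * 3.3 / 0.0864 = 21847.22 m

21847.22


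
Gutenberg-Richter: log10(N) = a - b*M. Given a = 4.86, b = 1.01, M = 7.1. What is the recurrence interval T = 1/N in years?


log10(N) = 4.86 - 1.01*7.1 = -2.311
N = 10^-2.311 = 0.004887
T = 1/N = 1/0.004887 = 204.6445 years

204.6445


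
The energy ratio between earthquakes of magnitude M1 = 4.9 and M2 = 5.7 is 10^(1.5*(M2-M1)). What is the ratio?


M2 - M1 = 5.7 - 4.9 = 0.8
1.5 * 0.8 = 1.2
ratio = 10^1.2 = 15.85

15.85


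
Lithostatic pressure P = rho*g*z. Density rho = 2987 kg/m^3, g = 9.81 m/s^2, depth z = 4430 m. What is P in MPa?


P = rho * g * z / 1e6
= 2987 * 9.81 * 4430 / 1e6
= 129809942.1 / 1e6
= 129.8099 MPa

129.8099


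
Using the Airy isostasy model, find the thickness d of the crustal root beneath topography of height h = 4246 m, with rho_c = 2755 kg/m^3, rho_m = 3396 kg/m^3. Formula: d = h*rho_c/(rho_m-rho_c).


rho_m - rho_c = 3396 - 2755 = 641
d = 4246 * 2755 / 641
= 11697730 / 641
= 18249.19 m

18249.19


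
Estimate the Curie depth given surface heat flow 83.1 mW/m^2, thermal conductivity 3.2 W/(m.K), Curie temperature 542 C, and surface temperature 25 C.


T_Curie - T_surf = 542 - 25 = 517 C
Convert q to W/m^2: 83.1 mW/m^2 = 0.0831 W/m^2
d = 517 * 3.2 / 0.0831 = 19908.54 m

19908.54


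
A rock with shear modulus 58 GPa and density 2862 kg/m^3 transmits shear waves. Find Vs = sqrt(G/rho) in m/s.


Convert G to Pa: G = 58e9 Pa
Compute G/rho = 58e9 / 2862 = 20265548.5674
Vs = sqrt(20265548.5674) = 4501.73 m/s

4501.73


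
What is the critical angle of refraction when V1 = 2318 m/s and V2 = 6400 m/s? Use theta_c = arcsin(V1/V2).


V1/V2 = 2318/6400 = 0.362187
theta_c = arcsin(0.362187) = 21.2346 degrees

21.2346


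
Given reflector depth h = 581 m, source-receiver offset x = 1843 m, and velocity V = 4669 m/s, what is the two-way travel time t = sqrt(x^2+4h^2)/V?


x^2 + 4h^2 = 1843^2 + 4*581^2 = 3396649 + 1350244 = 4746893
sqrt(4746893) = 2178.7366
t = 2178.7366 / 4669 = 0.4666 s

0.4666


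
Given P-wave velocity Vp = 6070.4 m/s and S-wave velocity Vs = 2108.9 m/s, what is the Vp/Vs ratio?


Vp/Vs = 6070.4 / 2108.9
= 2.8785

2.8785


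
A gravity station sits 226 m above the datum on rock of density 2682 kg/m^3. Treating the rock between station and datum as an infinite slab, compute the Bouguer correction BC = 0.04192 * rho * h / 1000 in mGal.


BC = 0.04192 * rho * h / 1000
= 0.04192 * 2682 * 226 / 1000
= 25.4091 mGal

25.4091


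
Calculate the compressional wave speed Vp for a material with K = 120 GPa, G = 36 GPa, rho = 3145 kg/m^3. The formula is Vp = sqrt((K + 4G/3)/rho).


First compute the effective modulus:
K + 4G/3 = 120e9 + 4*36e9/3 = 168000000000.0 Pa
Then divide by density:
168000000000.0 / 3145 = 53418124.0064 Pa/(kg/m^3)
Take the square root:
Vp = sqrt(53418124.0064) = 7308.77 m/s

7308.77


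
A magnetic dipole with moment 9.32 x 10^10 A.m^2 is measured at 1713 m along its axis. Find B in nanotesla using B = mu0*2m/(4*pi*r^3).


m = 9.32 x 10^10 = 93200000000 A.m^2
2m = 186400000000 A.m^2
r^3 = 1713^3 = 5026574097
B = (4pi*10^-7) * 186400000000 / (4*pi * 5026574097) * 1e9
= 234237.148252 / 63165793023.44 * 1e9
= 3708.2911 nT

3708.2911


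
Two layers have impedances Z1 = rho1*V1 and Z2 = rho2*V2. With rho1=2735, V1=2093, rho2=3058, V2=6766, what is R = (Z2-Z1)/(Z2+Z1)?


Z1 = 2735 * 2093 = 5724355
Z2 = 3058 * 6766 = 20690428
R = (20690428 - 5724355) / (20690428 + 5724355) = 14966073 / 26414783 = 0.5666

0.5666


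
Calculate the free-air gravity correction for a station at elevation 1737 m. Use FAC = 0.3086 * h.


FAC = 0.3086 * h
= 0.3086 * 1737
= 536.0382 mGal

536.0382


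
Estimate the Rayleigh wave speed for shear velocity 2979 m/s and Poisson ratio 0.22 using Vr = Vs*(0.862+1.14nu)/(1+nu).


Numerator factor = 0.862 + 1.14*0.22 = 1.1128
Denominator = 1 + 0.22 = 1.22
Vr = 2979 * 1.1128 / 1.22 = 2717.24 m/s

2717.24


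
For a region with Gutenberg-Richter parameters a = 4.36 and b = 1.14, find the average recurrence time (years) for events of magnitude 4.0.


log10(N) = 4.36 - 1.14*4.0 = -0.2
N = 10^-0.2 = 0.630957
T = 1/N = 1/0.630957 = 1.5849 years

1.5849


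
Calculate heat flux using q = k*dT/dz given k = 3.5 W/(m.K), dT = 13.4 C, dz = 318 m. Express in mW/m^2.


q = k * dT / dz * 1000
= 3.5 * 13.4 / 318 * 1000
= 0.147484 * 1000
= 147.4843 mW/m^2

147.4843


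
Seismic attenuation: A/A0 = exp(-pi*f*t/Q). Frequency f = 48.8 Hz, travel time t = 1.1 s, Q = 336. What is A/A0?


pi*f*t/Q = pi*48.8*1.1/336 = 0.501907
A/A0 = exp(-0.501907) = 0.605375

0.605375


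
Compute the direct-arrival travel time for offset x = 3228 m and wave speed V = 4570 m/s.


t = x / V
= 3228 / 4570
= 0.7063 s

0.7063


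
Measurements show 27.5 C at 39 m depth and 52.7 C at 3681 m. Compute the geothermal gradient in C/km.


dT = 52.7 - 27.5 = 25.2 C
dz = 3681 - 39 = 3642 m
gradient = dT/dz * 1000 = 25.2/3642 * 1000 = 6.9193 C/km

6.9193


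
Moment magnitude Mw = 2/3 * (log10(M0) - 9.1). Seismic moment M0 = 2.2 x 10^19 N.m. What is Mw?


log10(M0) = log10(2.2 x 10^19) = 19.3424
Mw = 2/3 * (19.3424 - 9.1)
= 2/3 * 10.2424
= 6.83

6.83


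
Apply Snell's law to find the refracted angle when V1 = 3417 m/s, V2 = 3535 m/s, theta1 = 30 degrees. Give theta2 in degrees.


sin(theta1) = sin(30 deg) = 0.5
sin(theta2) = V2/V1 * sin(theta1) = 3535/3417 * 0.5 = 0.517267
theta2 = arcsin(0.517267) = 31.1491 degrees

31.1491


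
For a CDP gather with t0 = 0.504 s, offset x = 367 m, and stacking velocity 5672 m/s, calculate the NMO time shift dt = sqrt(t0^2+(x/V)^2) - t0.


x/Vnmo = 367/5672 = 0.064704
(x/Vnmo)^2 = 0.004187
t0^2 = 0.254016
sqrt(0.254016 + 0.004187) = 0.508136
dt = 0.508136 - 0.504 = 0.004136

0.004136


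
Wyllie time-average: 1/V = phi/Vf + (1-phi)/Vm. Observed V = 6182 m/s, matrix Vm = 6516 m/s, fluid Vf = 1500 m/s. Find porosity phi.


1/V - 1/Vm = 1/6182 - 1/6516 = 8.29e-06
1/Vf - 1/Vm = 1/1500 - 1/6516 = 0.0005132
phi = 8.29e-06 / 0.0005132 = 0.0162

0.0162


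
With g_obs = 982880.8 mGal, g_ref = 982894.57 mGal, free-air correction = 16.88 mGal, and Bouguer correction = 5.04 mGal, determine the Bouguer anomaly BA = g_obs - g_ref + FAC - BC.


BA = g_obs - g_ref + FAC - BC
= 982880.8 - 982894.57 + 16.88 - 5.04
= -1.93 mGal

-1.93


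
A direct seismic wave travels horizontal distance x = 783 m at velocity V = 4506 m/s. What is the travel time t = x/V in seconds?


t = x / V
= 783 / 4506
= 0.1738 s

0.1738


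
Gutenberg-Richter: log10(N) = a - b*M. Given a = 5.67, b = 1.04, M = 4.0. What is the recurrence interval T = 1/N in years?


log10(N) = 5.67 - 1.04*4.0 = 1.51
N = 10^1.51 = 32.359366
T = 1/N = 1/32.359366 = 0.0309 years

0.0309


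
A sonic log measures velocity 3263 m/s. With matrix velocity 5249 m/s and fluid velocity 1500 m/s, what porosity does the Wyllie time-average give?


1/V - 1/Vm = 1/3263 - 1/5249 = 0.00011595
1/Vf - 1/Vm = 1/1500 - 1/5249 = 0.00047615
phi = 0.00011595 / 0.00047615 = 0.2435

0.2435


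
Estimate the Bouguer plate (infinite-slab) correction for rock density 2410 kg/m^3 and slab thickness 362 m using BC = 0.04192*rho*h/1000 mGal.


BC = 0.04192 * rho * h / 1000
= 0.04192 * 2410 * 362 / 1000
= 36.5718 mGal

36.5718


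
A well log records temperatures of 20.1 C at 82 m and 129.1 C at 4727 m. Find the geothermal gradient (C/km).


dT = 129.1 - 20.1 = 109.0 C
dz = 4727 - 82 = 4645 m
gradient = dT/dz * 1000 = 109.0/4645 * 1000 = 23.4661 C/km

23.4661


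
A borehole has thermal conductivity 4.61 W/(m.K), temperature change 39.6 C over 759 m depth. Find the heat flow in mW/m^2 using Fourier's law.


q = k * dT / dz * 1000
= 4.61 * 39.6 / 759 * 1000
= 0.240522 * 1000
= 240.5217 mW/m^2

240.5217


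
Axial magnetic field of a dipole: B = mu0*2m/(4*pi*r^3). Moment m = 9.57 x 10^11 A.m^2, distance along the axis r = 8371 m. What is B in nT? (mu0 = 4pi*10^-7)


m = 9.57 x 10^11 = 957000000000 A.m^2
2m = 1914000000000 A.m^2
r^3 = 8371^3 = 586586448811
B = (4pi*10^-7) * 1914000000000 / (4*pi * 586586448811) * 1e9
= 2405203.335588 / 7371262713119.85 * 1e9
= 326.2946 nT

326.2946


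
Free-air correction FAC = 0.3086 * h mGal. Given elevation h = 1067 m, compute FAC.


FAC = 0.3086 * h
= 0.3086 * 1067
= 329.2762 mGal

329.2762


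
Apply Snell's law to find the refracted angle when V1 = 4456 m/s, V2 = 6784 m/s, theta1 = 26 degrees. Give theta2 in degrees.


sin(theta1) = sin(26 deg) = 0.438371
sin(theta2) = V2/V1 * sin(theta1) = 6784/4456 * 0.438371 = 0.667394
theta2 = arcsin(0.667394) = 41.8663 degrees

41.8663


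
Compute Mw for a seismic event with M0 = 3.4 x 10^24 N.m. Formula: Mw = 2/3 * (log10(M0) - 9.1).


log10(M0) = log10(3.4 x 10^24) = 24.5315
Mw = 2/3 * (24.5315 - 9.1)
= 2/3 * 15.4315
= 10.29

10.29


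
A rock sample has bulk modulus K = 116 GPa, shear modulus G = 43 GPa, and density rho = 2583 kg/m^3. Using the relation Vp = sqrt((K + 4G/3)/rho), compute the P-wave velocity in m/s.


First compute the effective modulus:
K + 4G/3 = 116e9 + 4*43e9/3 = 173333333333.33 Pa
Then divide by density:
173333333333.33 / 2583 = 67105432.9591 Pa/(kg/m^3)
Take the square root:
Vp = sqrt(67105432.9591) = 8191.79 m/s

8191.79


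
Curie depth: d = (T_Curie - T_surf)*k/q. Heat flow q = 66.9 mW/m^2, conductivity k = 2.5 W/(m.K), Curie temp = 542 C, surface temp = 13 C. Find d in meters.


T_Curie - T_surf = 542 - 13 = 529 C
Convert q to W/m^2: 66.9 mW/m^2 = 0.0669 W/m^2
d = 529 * 2.5 / 0.0669 = 19768.31 m

19768.31


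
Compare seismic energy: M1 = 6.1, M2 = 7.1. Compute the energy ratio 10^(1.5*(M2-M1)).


M2 - M1 = 7.1 - 6.1 = 1.0
1.5 * 1.0 = 1.5
ratio = 10^1.5 = 31.62

31.62


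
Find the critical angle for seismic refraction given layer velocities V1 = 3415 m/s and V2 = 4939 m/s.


V1/V2 = 3415/4939 = 0.691436
theta_c = arcsin(0.691436) = 43.7438 degrees

43.7438


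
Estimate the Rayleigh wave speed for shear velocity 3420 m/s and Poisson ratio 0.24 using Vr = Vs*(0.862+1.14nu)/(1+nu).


Numerator factor = 0.862 + 1.14*0.24 = 1.1356
Denominator = 1 + 0.24 = 1.24
Vr = 3420 * 1.1356 / 1.24 = 3132.06 m/s

3132.06


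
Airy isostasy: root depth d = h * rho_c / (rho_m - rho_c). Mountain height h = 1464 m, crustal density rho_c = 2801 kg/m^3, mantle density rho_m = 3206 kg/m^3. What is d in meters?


rho_m - rho_c = 3206 - 2801 = 405
d = 1464 * 2801 / 405
= 4100664 / 405
= 10125.1 m

10125.1


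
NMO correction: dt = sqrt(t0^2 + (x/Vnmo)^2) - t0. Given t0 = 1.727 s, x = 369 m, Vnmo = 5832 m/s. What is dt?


x/Vnmo = 369/5832 = 0.063272
(x/Vnmo)^2 = 0.004003
t0^2 = 2.982529
sqrt(2.982529 + 0.004003) = 1.728159
dt = 1.728159 - 1.727 = 0.001159

0.001159


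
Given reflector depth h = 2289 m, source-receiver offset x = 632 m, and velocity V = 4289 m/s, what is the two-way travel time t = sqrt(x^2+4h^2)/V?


x^2 + 4h^2 = 632^2 + 4*2289^2 = 399424 + 20958084 = 21357508
sqrt(21357508) = 4621.4184
t = 4621.4184 / 4289 = 1.0775 s

1.0775


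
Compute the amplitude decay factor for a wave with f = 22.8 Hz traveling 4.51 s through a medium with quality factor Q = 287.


pi*f*t/Q = pi*22.8*4.51/287 = 1.125588
A/A0 = exp(-1.125588) = 0.324462

0.324462


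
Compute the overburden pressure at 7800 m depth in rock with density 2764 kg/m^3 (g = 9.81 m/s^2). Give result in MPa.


P = rho * g * z / 1e6
= 2764 * 9.81 * 7800 / 1e6
= 211495752.0 / 1e6
= 211.4958 MPa

211.4958


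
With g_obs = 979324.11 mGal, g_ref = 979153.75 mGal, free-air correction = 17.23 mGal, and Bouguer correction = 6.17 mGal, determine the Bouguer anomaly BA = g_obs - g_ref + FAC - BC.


BA = g_obs - g_ref + FAC - BC
= 979324.11 - 979153.75 + 17.23 - 6.17
= 181.42 mGal

181.42


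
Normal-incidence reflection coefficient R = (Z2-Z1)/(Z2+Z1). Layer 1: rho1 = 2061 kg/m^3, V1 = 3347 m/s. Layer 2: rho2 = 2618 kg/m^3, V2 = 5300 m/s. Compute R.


Z1 = 2061 * 3347 = 6898167
Z2 = 2618 * 5300 = 13875400
R = (13875400 - 6898167) / (13875400 + 6898167) = 6977233 / 20773567 = 0.3359

0.3359


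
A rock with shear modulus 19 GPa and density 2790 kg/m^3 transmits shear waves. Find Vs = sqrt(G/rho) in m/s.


Convert G to Pa: G = 19e9 Pa
Compute G/rho = 19e9 / 2790 = 6810035.8423
Vs = sqrt(6810035.8423) = 2609.6 m/s

2609.6


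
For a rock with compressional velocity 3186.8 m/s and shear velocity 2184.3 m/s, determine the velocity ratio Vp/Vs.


Vp/Vs = 3186.8 / 2184.3
= 1.459

1.459


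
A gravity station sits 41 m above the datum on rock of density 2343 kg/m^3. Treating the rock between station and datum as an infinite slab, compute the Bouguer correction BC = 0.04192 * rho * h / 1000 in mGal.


BC = 0.04192 * rho * h / 1000
= 0.04192 * 2343 * 41 / 1000
= 4.027 mGal

4.027


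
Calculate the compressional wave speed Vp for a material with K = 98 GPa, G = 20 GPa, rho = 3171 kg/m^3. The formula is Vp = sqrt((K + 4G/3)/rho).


First compute the effective modulus:
K + 4G/3 = 98e9 + 4*20e9/3 = 124666666666.67 Pa
Then divide by density:
124666666666.67 / 3171 = 39314622.0961 Pa/(kg/m^3)
Take the square root:
Vp = sqrt(39314622.0961) = 6270.14 m/s

6270.14


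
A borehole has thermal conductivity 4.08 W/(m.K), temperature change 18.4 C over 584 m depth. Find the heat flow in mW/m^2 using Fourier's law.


q = k * dT / dz * 1000
= 4.08 * 18.4 / 584 * 1000
= 0.128548 * 1000
= 128.5479 mW/m^2

128.5479


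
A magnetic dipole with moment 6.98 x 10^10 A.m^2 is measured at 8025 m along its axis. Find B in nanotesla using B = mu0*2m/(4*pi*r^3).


m = 6.98 x 10^10 = 69800000000 A.m^2
2m = 139600000000 A.m^2
r^3 = 8025^3 = 516815015625
B = (4pi*10^-7) * 139600000000 / (4*pi * 516815015625) * 1e9
= 175426.533776 / 6494489025409.58 * 1e9
= 27.0116 nT

27.0116


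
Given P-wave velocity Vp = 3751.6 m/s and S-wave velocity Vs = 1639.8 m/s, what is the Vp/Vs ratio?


Vp/Vs = 3751.6 / 1639.8
= 2.2878

2.2878


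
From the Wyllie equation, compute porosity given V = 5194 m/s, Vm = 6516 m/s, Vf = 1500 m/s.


1/V - 1/Vm = 1/5194 - 1/6516 = 3.906e-05
1/Vf - 1/Vm = 1/1500 - 1/6516 = 0.0005132
phi = 3.906e-05 / 0.0005132 = 0.0761

0.0761


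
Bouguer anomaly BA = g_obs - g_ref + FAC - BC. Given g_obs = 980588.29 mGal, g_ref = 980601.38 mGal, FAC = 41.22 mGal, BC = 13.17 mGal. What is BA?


BA = g_obs - g_ref + FAC - BC
= 980588.29 - 980601.38 + 41.22 - 13.17
= 14.96 mGal

14.96


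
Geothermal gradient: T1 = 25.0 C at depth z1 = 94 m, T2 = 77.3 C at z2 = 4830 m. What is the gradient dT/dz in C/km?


dT = 77.3 - 25.0 = 52.3 C
dz = 4830 - 94 = 4736 m
gradient = dT/dz * 1000 = 52.3/4736 * 1000 = 11.0431 C/km

11.0431


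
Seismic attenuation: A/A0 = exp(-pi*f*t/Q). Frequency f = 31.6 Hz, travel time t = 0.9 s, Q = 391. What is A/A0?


pi*f*t/Q = pi*31.6*0.9/391 = 0.228509
A/A0 = exp(-0.228509) = 0.795719

0.795719


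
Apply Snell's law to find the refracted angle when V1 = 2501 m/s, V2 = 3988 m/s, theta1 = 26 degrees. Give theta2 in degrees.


sin(theta1) = sin(26 deg) = 0.438371
sin(theta2) = V2/V1 * sin(theta1) = 3988/2501 * 0.438371 = 0.69901
theta2 = arcsin(0.69901) = 44.3476 degrees

44.3476


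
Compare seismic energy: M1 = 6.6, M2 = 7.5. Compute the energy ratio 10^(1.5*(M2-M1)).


M2 - M1 = 7.5 - 6.6 = 0.9
1.5 * 0.9 = 1.35
ratio = 10^1.35 = 22.39

22.39


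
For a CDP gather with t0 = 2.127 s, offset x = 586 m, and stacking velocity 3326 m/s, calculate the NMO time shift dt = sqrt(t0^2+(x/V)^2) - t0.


x/Vnmo = 586/3326 = 0.176188
(x/Vnmo)^2 = 0.031042
t0^2 = 4.524129
sqrt(4.524129 + 0.031042) = 2.134285
dt = 2.134285 - 2.127 = 0.007285

0.007285


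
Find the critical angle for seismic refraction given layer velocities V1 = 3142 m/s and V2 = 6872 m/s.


V1/V2 = 3142/6872 = 0.457218
theta_c = arcsin(0.457218) = 27.2077 degrees

27.2077


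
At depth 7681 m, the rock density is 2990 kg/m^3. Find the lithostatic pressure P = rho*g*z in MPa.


P = rho * g * z / 1e6
= 2990 * 9.81 * 7681 / 1e6
= 225298323.9 / 1e6
= 225.2983 MPa

225.2983


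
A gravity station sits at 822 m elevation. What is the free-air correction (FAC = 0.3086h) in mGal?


FAC = 0.3086 * h
= 0.3086 * 822
= 253.6692 mGal

253.6692


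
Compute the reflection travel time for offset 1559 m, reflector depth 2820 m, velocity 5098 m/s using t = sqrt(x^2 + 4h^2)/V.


x^2 + 4h^2 = 1559^2 + 4*2820^2 = 2430481 + 31809600 = 34240081
sqrt(34240081) = 5851.5025
t = 5851.5025 / 5098 = 1.1478 s

1.1478


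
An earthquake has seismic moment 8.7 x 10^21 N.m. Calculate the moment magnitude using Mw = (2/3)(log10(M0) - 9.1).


log10(M0) = log10(8.7 x 10^21) = 21.9395
Mw = 2/3 * (21.9395 - 9.1)
= 2/3 * 12.8395
= 8.56

8.56


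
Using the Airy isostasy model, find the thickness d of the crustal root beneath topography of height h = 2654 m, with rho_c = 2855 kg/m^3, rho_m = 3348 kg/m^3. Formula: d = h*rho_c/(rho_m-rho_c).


rho_m - rho_c = 3348 - 2855 = 493
d = 2654 * 2855 / 493
= 7577170 / 493
= 15369.51 m

15369.51


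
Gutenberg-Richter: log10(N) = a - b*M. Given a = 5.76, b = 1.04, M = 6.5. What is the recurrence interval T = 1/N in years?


log10(N) = 5.76 - 1.04*6.5 = -1.0
N = 10^-1.0 = 0.1
T = 1/N = 1/0.1 = 10.0 years

10.0


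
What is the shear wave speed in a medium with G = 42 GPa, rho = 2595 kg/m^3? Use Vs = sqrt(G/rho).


Convert G to Pa: G = 42e9 Pa
Compute G/rho = 42e9 / 2595 = 16184971.0983
Vs = sqrt(16184971.0983) = 4023.05 m/s

4023.05


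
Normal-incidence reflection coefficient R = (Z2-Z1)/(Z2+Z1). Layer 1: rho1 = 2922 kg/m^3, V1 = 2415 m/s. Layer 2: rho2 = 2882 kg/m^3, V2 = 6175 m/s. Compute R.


Z1 = 2922 * 2415 = 7056630
Z2 = 2882 * 6175 = 17796350
R = (17796350 - 7056630) / (17796350 + 7056630) = 10739720 / 24852980 = 0.4321

0.4321


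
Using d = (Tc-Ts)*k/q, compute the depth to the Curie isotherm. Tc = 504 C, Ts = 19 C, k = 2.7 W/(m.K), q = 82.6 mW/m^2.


T_Curie - T_surf = 504 - 19 = 485 C
Convert q to W/m^2: 82.6 mW/m^2 = 0.0826 W/m^2
d = 485 * 2.7 / 0.0826 = 15853.51 m

15853.51


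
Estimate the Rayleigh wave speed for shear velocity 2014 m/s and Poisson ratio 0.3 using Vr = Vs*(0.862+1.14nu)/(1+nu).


Numerator factor = 0.862 + 1.14*0.3 = 1.204
Denominator = 1 + 0.3 = 1.3
Vr = 2014 * 1.204 / 1.3 = 1865.27 m/s

1865.27


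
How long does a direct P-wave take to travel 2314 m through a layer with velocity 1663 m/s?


t = x / V
= 2314 / 1663
= 1.3915 s

1.3915


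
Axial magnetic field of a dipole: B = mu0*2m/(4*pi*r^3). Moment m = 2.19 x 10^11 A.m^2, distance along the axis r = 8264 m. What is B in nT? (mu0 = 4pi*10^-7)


m = 2.19 x 10^11 = 219000000000 A.m^2
2m = 438000000000 A.m^2
r^3 = 8264^3 = 564379103744
B = (4pi*10^-7) * 438000000000 / (4*pi * 564379103744) * 1e9
= 550407.032909 / 7092196984646.97 * 1e9
= 77.6074 nT

77.6074


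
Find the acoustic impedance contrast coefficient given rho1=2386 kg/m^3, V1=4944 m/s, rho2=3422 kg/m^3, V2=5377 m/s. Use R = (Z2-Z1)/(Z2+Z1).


Z1 = 2386 * 4944 = 11796384
Z2 = 3422 * 5377 = 18400094
R = (18400094 - 11796384) / (18400094 + 11796384) = 6603710 / 30196478 = 0.2187

0.2187


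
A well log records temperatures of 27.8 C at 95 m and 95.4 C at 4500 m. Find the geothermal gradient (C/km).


dT = 95.4 - 27.8 = 67.6 C
dz = 4500 - 95 = 4405 m
gradient = dT/dz * 1000 = 67.6/4405 * 1000 = 15.3462 C/km

15.3462


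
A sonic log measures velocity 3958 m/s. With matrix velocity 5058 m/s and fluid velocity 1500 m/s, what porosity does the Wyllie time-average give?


1/V - 1/Vm = 1/3958 - 1/5058 = 5.495e-05
1/Vf - 1/Vm = 1/1500 - 1/5058 = 0.00046896
phi = 5.495e-05 / 0.00046896 = 0.1172

0.1172


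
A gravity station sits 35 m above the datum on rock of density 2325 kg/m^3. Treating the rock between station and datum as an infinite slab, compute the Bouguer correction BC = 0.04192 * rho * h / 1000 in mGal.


BC = 0.04192 * rho * h / 1000
= 0.04192 * 2325 * 35 / 1000
= 3.4112 mGal

3.4112


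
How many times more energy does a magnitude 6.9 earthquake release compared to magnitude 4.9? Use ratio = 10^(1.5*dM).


M2 - M1 = 6.9 - 4.9 = 2.0
1.5 * 2.0 = 3.0
ratio = 10^3.0 = 1000.0

1000.0


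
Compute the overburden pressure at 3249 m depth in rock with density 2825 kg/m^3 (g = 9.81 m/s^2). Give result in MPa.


P = rho * g * z / 1e6
= 2825 * 9.81 * 3249 / 1e6
= 90040349.25 / 1e6
= 90.0403 MPa

90.0403


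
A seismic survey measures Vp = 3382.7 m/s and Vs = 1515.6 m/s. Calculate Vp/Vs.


Vp/Vs = 3382.7 / 1515.6
= 2.2319

2.2319


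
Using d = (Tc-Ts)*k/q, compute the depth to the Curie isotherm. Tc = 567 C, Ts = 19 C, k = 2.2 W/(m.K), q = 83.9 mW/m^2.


T_Curie - T_surf = 567 - 19 = 548 C
Convert q to W/m^2: 83.9 mW/m^2 = 0.0839 W/m^2
d = 548 * 2.2 / 0.0839 = 14369.49 m

14369.49
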